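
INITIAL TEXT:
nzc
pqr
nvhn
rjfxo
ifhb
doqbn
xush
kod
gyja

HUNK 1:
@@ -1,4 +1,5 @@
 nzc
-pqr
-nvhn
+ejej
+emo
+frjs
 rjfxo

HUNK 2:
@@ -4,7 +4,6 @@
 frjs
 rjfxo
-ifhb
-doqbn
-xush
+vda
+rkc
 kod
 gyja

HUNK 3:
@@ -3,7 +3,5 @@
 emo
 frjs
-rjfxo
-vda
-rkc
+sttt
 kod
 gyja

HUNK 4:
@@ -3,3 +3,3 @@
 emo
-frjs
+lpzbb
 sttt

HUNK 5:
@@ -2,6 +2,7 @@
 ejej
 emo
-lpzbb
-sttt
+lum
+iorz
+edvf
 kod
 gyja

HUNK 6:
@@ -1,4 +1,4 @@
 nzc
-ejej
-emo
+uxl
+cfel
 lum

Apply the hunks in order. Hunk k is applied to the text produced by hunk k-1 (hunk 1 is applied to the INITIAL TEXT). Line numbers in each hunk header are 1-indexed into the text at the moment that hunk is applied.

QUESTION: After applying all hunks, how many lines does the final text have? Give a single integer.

Hunk 1: at line 1 remove [pqr,nvhn] add [ejej,emo,frjs] -> 10 lines: nzc ejej emo frjs rjfxo ifhb doqbn xush kod gyja
Hunk 2: at line 4 remove [ifhb,doqbn,xush] add [vda,rkc] -> 9 lines: nzc ejej emo frjs rjfxo vda rkc kod gyja
Hunk 3: at line 3 remove [rjfxo,vda,rkc] add [sttt] -> 7 lines: nzc ejej emo frjs sttt kod gyja
Hunk 4: at line 3 remove [frjs] add [lpzbb] -> 7 lines: nzc ejej emo lpzbb sttt kod gyja
Hunk 5: at line 2 remove [lpzbb,sttt] add [lum,iorz,edvf] -> 8 lines: nzc ejej emo lum iorz edvf kod gyja
Hunk 6: at line 1 remove [ejej,emo] add [uxl,cfel] -> 8 lines: nzc uxl cfel lum iorz edvf kod gyja
Final line count: 8

Answer: 8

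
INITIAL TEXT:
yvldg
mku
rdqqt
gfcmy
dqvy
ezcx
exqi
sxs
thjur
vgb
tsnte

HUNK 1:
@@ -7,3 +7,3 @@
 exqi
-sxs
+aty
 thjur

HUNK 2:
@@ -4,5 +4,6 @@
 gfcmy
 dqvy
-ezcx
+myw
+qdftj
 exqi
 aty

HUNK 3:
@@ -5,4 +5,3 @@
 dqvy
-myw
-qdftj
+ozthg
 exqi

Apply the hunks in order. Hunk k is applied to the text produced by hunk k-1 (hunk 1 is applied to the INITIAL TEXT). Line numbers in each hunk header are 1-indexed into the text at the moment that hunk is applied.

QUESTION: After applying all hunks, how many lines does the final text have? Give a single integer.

Hunk 1: at line 7 remove [sxs] add [aty] -> 11 lines: yvldg mku rdqqt gfcmy dqvy ezcx exqi aty thjur vgb tsnte
Hunk 2: at line 4 remove [ezcx] add [myw,qdftj] -> 12 lines: yvldg mku rdqqt gfcmy dqvy myw qdftj exqi aty thjur vgb tsnte
Hunk 3: at line 5 remove [myw,qdftj] add [ozthg] -> 11 lines: yvldg mku rdqqt gfcmy dqvy ozthg exqi aty thjur vgb tsnte
Final line count: 11

Answer: 11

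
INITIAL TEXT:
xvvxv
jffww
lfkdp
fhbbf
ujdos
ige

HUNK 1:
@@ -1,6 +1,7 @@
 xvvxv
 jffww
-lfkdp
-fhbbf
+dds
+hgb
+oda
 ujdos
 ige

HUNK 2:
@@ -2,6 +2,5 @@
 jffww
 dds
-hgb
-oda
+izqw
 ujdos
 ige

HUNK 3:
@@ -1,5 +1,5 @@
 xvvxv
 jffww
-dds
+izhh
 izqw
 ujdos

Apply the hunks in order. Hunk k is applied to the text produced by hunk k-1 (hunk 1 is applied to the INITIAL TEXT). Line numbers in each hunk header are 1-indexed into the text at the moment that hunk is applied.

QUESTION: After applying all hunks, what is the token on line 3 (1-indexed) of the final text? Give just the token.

Answer: izhh

Derivation:
Hunk 1: at line 1 remove [lfkdp,fhbbf] add [dds,hgb,oda] -> 7 lines: xvvxv jffww dds hgb oda ujdos ige
Hunk 2: at line 2 remove [hgb,oda] add [izqw] -> 6 lines: xvvxv jffww dds izqw ujdos ige
Hunk 3: at line 1 remove [dds] add [izhh] -> 6 lines: xvvxv jffww izhh izqw ujdos ige
Final line 3: izhh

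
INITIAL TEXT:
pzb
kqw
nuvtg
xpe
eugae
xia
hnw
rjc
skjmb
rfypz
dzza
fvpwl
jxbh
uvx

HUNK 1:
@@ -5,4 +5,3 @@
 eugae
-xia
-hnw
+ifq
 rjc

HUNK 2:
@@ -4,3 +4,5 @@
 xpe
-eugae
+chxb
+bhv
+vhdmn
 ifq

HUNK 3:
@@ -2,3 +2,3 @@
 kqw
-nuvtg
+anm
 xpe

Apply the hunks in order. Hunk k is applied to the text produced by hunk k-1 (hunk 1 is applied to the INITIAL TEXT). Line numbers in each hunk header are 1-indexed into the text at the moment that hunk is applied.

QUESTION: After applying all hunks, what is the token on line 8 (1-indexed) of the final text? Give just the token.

Hunk 1: at line 5 remove [xia,hnw] add [ifq] -> 13 lines: pzb kqw nuvtg xpe eugae ifq rjc skjmb rfypz dzza fvpwl jxbh uvx
Hunk 2: at line 4 remove [eugae] add [chxb,bhv,vhdmn] -> 15 lines: pzb kqw nuvtg xpe chxb bhv vhdmn ifq rjc skjmb rfypz dzza fvpwl jxbh uvx
Hunk 3: at line 2 remove [nuvtg] add [anm] -> 15 lines: pzb kqw anm xpe chxb bhv vhdmn ifq rjc skjmb rfypz dzza fvpwl jxbh uvx
Final line 8: ifq

Answer: ifq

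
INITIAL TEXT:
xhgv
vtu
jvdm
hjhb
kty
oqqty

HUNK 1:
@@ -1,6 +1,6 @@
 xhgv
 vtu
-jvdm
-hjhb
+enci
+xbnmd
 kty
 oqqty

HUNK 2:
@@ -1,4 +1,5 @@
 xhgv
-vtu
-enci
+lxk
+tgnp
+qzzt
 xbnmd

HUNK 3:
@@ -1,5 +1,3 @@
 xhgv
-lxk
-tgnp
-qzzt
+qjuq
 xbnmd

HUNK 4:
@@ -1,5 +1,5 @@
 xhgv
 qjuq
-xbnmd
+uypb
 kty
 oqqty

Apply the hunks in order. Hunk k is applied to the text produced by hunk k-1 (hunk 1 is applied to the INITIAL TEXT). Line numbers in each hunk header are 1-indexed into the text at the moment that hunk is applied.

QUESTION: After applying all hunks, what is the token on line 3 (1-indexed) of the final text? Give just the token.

Answer: uypb

Derivation:
Hunk 1: at line 1 remove [jvdm,hjhb] add [enci,xbnmd] -> 6 lines: xhgv vtu enci xbnmd kty oqqty
Hunk 2: at line 1 remove [vtu,enci] add [lxk,tgnp,qzzt] -> 7 lines: xhgv lxk tgnp qzzt xbnmd kty oqqty
Hunk 3: at line 1 remove [lxk,tgnp,qzzt] add [qjuq] -> 5 lines: xhgv qjuq xbnmd kty oqqty
Hunk 4: at line 1 remove [xbnmd] add [uypb] -> 5 lines: xhgv qjuq uypb kty oqqty
Final line 3: uypb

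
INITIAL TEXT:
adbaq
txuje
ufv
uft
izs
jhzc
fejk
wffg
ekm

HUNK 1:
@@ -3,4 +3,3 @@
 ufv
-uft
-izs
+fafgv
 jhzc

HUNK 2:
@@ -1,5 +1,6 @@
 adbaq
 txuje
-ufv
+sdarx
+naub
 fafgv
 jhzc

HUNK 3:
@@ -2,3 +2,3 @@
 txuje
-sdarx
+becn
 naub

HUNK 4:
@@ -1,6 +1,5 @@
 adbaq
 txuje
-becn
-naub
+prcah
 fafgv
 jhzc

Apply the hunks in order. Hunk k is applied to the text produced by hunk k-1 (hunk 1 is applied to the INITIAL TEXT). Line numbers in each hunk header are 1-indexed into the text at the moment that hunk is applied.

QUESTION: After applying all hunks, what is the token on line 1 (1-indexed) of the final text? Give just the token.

Hunk 1: at line 3 remove [uft,izs] add [fafgv] -> 8 lines: adbaq txuje ufv fafgv jhzc fejk wffg ekm
Hunk 2: at line 1 remove [ufv] add [sdarx,naub] -> 9 lines: adbaq txuje sdarx naub fafgv jhzc fejk wffg ekm
Hunk 3: at line 2 remove [sdarx] add [becn] -> 9 lines: adbaq txuje becn naub fafgv jhzc fejk wffg ekm
Hunk 4: at line 1 remove [becn,naub] add [prcah] -> 8 lines: adbaq txuje prcah fafgv jhzc fejk wffg ekm
Final line 1: adbaq

Answer: adbaq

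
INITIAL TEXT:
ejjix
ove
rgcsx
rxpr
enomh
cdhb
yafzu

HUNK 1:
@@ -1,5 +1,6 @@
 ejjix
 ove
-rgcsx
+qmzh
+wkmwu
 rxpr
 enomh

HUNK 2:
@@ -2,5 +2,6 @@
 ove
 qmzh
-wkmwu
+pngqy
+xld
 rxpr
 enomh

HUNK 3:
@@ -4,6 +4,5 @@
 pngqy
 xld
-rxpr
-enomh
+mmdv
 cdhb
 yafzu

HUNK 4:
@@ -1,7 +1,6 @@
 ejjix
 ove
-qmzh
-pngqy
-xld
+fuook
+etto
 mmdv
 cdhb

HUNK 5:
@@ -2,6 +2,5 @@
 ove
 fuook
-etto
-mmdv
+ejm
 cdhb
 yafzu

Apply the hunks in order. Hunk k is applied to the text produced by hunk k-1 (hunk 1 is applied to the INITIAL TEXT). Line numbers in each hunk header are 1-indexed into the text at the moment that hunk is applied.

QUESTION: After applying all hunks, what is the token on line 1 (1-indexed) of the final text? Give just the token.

Hunk 1: at line 1 remove [rgcsx] add [qmzh,wkmwu] -> 8 lines: ejjix ove qmzh wkmwu rxpr enomh cdhb yafzu
Hunk 2: at line 2 remove [wkmwu] add [pngqy,xld] -> 9 lines: ejjix ove qmzh pngqy xld rxpr enomh cdhb yafzu
Hunk 3: at line 4 remove [rxpr,enomh] add [mmdv] -> 8 lines: ejjix ove qmzh pngqy xld mmdv cdhb yafzu
Hunk 4: at line 1 remove [qmzh,pngqy,xld] add [fuook,etto] -> 7 lines: ejjix ove fuook etto mmdv cdhb yafzu
Hunk 5: at line 2 remove [etto,mmdv] add [ejm] -> 6 lines: ejjix ove fuook ejm cdhb yafzu
Final line 1: ejjix

Answer: ejjix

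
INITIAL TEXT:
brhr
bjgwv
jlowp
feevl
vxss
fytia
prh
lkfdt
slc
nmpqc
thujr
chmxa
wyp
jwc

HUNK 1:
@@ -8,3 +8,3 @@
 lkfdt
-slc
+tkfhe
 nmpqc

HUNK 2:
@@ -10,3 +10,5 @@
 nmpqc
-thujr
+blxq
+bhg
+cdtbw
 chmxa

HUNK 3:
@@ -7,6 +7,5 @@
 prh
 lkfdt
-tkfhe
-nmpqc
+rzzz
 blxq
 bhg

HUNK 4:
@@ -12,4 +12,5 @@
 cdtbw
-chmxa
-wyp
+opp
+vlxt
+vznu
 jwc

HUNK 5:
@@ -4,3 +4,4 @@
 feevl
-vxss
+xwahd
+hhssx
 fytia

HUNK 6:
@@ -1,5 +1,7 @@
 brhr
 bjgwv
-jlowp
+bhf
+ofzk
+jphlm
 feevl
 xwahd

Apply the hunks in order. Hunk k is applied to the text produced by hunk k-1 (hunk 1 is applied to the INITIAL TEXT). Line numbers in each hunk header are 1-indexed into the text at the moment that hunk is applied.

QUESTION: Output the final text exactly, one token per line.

Answer: brhr
bjgwv
bhf
ofzk
jphlm
feevl
xwahd
hhssx
fytia
prh
lkfdt
rzzz
blxq
bhg
cdtbw
opp
vlxt
vznu
jwc

Derivation:
Hunk 1: at line 8 remove [slc] add [tkfhe] -> 14 lines: brhr bjgwv jlowp feevl vxss fytia prh lkfdt tkfhe nmpqc thujr chmxa wyp jwc
Hunk 2: at line 10 remove [thujr] add [blxq,bhg,cdtbw] -> 16 lines: brhr bjgwv jlowp feevl vxss fytia prh lkfdt tkfhe nmpqc blxq bhg cdtbw chmxa wyp jwc
Hunk 3: at line 7 remove [tkfhe,nmpqc] add [rzzz] -> 15 lines: brhr bjgwv jlowp feevl vxss fytia prh lkfdt rzzz blxq bhg cdtbw chmxa wyp jwc
Hunk 4: at line 12 remove [chmxa,wyp] add [opp,vlxt,vznu] -> 16 lines: brhr bjgwv jlowp feevl vxss fytia prh lkfdt rzzz blxq bhg cdtbw opp vlxt vznu jwc
Hunk 5: at line 4 remove [vxss] add [xwahd,hhssx] -> 17 lines: brhr bjgwv jlowp feevl xwahd hhssx fytia prh lkfdt rzzz blxq bhg cdtbw opp vlxt vznu jwc
Hunk 6: at line 1 remove [jlowp] add [bhf,ofzk,jphlm] -> 19 lines: brhr bjgwv bhf ofzk jphlm feevl xwahd hhssx fytia prh lkfdt rzzz blxq bhg cdtbw opp vlxt vznu jwc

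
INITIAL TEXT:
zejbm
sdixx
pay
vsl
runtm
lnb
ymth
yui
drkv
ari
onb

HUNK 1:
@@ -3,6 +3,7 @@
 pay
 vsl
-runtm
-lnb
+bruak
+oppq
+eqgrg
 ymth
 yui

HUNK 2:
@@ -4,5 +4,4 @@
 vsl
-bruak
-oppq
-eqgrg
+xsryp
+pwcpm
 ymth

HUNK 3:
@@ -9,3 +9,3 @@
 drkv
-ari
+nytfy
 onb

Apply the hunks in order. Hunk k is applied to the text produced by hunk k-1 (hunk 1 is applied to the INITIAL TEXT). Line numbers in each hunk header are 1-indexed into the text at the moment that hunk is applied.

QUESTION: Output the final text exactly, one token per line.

Answer: zejbm
sdixx
pay
vsl
xsryp
pwcpm
ymth
yui
drkv
nytfy
onb

Derivation:
Hunk 1: at line 3 remove [runtm,lnb] add [bruak,oppq,eqgrg] -> 12 lines: zejbm sdixx pay vsl bruak oppq eqgrg ymth yui drkv ari onb
Hunk 2: at line 4 remove [bruak,oppq,eqgrg] add [xsryp,pwcpm] -> 11 lines: zejbm sdixx pay vsl xsryp pwcpm ymth yui drkv ari onb
Hunk 3: at line 9 remove [ari] add [nytfy] -> 11 lines: zejbm sdixx pay vsl xsryp pwcpm ymth yui drkv nytfy onb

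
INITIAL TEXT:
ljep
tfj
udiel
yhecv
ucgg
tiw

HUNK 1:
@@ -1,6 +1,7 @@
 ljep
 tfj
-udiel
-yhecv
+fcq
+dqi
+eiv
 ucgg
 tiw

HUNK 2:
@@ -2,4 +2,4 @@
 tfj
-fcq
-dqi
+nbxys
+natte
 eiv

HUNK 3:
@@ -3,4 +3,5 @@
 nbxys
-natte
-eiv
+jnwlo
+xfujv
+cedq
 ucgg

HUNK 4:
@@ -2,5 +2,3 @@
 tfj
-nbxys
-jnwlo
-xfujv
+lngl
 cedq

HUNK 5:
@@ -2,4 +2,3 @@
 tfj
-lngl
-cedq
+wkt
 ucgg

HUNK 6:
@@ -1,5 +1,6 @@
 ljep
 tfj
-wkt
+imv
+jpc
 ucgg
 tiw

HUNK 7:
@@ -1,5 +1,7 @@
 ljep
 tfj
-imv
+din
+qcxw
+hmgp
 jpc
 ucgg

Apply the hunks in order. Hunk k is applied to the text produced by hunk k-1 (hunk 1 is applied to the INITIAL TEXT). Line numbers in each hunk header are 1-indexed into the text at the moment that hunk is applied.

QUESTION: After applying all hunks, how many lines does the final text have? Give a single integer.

Hunk 1: at line 1 remove [udiel,yhecv] add [fcq,dqi,eiv] -> 7 lines: ljep tfj fcq dqi eiv ucgg tiw
Hunk 2: at line 2 remove [fcq,dqi] add [nbxys,natte] -> 7 lines: ljep tfj nbxys natte eiv ucgg tiw
Hunk 3: at line 3 remove [natte,eiv] add [jnwlo,xfujv,cedq] -> 8 lines: ljep tfj nbxys jnwlo xfujv cedq ucgg tiw
Hunk 4: at line 2 remove [nbxys,jnwlo,xfujv] add [lngl] -> 6 lines: ljep tfj lngl cedq ucgg tiw
Hunk 5: at line 2 remove [lngl,cedq] add [wkt] -> 5 lines: ljep tfj wkt ucgg tiw
Hunk 6: at line 1 remove [wkt] add [imv,jpc] -> 6 lines: ljep tfj imv jpc ucgg tiw
Hunk 7: at line 1 remove [imv] add [din,qcxw,hmgp] -> 8 lines: ljep tfj din qcxw hmgp jpc ucgg tiw
Final line count: 8

Answer: 8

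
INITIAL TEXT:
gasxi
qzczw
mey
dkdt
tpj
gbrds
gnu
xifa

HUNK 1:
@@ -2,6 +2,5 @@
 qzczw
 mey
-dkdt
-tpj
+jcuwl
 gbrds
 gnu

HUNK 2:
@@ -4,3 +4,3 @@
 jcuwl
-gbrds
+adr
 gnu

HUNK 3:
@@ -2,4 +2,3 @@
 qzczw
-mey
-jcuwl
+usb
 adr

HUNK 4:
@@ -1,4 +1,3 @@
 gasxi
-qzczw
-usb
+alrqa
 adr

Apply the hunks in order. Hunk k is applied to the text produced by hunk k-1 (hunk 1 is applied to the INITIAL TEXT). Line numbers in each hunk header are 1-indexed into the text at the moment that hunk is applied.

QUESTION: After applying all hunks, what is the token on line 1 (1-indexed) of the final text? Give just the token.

Hunk 1: at line 2 remove [dkdt,tpj] add [jcuwl] -> 7 lines: gasxi qzczw mey jcuwl gbrds gnu xifa
Hunk 2: at line 4 remove [gbrds] add [adr] -> 7 lines: gasxi qzczw mey jcuwl adr gnu xifa
Hunk 3: at line 2 remove [mey,jcuwl] add [usb] -> 6 lines: gasxi qzczw usb adr gnu xifa
Hunk 4: at line 1 remove [qzczw,usb] add [alrqa] -> 5 lines: gasxi alrqa adr gnu xifa
Final line 1: gasxi

Answer: gasxi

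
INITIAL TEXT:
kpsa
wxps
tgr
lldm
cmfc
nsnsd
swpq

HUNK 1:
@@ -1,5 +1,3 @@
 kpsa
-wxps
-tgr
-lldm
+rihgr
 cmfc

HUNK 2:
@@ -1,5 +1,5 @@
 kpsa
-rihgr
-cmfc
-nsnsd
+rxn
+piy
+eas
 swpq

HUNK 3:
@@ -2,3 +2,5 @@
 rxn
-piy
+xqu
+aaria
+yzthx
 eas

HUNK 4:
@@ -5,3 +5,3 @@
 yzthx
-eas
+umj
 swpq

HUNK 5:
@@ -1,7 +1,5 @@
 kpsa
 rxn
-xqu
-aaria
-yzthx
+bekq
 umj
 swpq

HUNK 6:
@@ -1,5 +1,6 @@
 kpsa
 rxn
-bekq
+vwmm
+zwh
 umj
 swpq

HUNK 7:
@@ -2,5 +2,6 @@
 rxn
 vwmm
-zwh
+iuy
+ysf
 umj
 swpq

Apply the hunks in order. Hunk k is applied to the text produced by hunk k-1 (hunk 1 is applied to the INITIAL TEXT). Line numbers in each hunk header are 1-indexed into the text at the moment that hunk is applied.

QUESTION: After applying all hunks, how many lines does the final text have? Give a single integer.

Hunk 1: at line 1 remove [wxps,tgr,lldm] add [rihgr] -> 5 lines: kpsa rihgr cmfc nsnsd swpq
Hunk 2: at line 1 remove [rihgr,cmfc,nsnsd] add [rxn,piy,eas] -> 5 lines: kpsa rxn piy eas swpq
Hunk 3: at line 2 remove [piy] add [xqu,aaria,yzthx] -> 7 lines: kpsa rxn xqu aaria yzthx eas swpq
Hunk 4: at line 5 remove [eas] add [umj] -> 7 lines: kpsa rxn xqu aaria yzthx umj swpq
Hunk 5: at line 1 remove [xqu,aaria,yzthx] add [bekq] -> 5 lines: kpsa rxn bekq umj swpq
Hunk 6: at line 1 remove [bekq] add [vwmm,zwh] -> 6 lines: kpsa rxn vwmm zwh umj swpq
Hunk 7: at line 2 remove [zwh] add [iuy,ysf] -> 7 lines: kpsa rxn vwmm iuy ysf umj swpq
Final line count: 7

Answer: 7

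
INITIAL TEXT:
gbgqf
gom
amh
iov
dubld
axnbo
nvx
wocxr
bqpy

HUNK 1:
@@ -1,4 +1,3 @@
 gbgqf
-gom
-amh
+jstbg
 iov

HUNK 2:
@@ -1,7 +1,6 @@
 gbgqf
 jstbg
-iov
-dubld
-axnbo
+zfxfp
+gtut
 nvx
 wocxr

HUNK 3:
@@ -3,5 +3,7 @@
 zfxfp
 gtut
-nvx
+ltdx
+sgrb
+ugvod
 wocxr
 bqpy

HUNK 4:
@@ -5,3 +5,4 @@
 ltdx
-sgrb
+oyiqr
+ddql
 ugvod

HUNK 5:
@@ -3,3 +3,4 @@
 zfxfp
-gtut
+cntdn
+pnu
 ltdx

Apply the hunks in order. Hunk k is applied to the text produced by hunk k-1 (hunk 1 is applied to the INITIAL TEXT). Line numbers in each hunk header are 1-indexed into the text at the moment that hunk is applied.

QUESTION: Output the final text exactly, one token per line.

Answer: gbgqf
jstbg
zfxfp
cntdn
pnu
ltdx
oyiqr
ddql
ugvod
wocxr
bqpy

Derivation:
Hunk 1: at line 1 remove [gom,amh] add [jstbg] -> 8 lines: gbgqf jstbg iov dubld axnbo nvx wocxr bqpy
Hunk 2: at line 1 remove [iov,dubld,axnbo] add [zfxfp,gtut] -> 7 lines: gbgqf jstbg zfxfp gtut nvx wocxr bqpy
Hunk 3: at line 3 remove [nvx] add [ltdx,sgrb,ugvod] -> 9 lines: gbgqf jstbg zfxfp gtut ltdx sgrb ugvod wocxr bqpy
Hunk 4: at line 5 remove [sgrb] add [oyiqr,ddql] -> 10 lines: gbgqf jstbg zfxfp gtut ltdx oyiqr ddql ugvod wocxr bqpy
Hunk 5: at line 3 remove [gtut] add [cntdn,pnu] -> 11 lines: gbgqf jstbg zfxfp cntdn pnu ltdx oyiqr ddql ugvod wocxr bqpy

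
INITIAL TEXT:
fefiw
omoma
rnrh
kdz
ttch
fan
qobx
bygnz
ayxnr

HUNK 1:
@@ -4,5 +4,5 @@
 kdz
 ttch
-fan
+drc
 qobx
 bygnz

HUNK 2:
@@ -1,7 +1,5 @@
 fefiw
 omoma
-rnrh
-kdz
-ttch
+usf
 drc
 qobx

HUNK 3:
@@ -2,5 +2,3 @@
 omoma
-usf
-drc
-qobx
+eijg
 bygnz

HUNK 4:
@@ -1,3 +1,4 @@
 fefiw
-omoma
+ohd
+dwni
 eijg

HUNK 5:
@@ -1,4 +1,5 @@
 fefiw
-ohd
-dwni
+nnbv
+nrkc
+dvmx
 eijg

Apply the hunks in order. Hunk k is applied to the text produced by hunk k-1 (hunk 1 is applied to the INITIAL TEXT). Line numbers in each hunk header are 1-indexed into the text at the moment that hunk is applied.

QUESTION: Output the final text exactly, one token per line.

Answer: fefiw
nnbv
nrkc
dvmx
eijg
bygnz
ayxnr

Derivation:
Hunk 1: at line 4 remove [fan] add [drc] -> 9 lines: fefiw omoma rnrh kdz ttch drc qobx bygnz ayxnr
Hunk 2: at line 1 remove [rnrh,kdz,ttch] add [usf] -> 7 lines: fefiw omoma usf drc qobx bygnz ayxnr
Hunk 3: at line 2 remove [usf,drc,qobx] add [eijg] -> 5 lines: fefiw omoma eijg bygnz ayxnr
Hunk 4: at line 1 remove [omoma] add [ohd,dwni] -> 6 lines: fefiw ohd dwni eijg bygnz ayxnr
Hunk 5: at line 1 remove [ohd,dwni] add [nnbv,nrkc,dvmx] -> 7 lines: fefiw nnbv nrkc dvmx eijg bygnz ayxnr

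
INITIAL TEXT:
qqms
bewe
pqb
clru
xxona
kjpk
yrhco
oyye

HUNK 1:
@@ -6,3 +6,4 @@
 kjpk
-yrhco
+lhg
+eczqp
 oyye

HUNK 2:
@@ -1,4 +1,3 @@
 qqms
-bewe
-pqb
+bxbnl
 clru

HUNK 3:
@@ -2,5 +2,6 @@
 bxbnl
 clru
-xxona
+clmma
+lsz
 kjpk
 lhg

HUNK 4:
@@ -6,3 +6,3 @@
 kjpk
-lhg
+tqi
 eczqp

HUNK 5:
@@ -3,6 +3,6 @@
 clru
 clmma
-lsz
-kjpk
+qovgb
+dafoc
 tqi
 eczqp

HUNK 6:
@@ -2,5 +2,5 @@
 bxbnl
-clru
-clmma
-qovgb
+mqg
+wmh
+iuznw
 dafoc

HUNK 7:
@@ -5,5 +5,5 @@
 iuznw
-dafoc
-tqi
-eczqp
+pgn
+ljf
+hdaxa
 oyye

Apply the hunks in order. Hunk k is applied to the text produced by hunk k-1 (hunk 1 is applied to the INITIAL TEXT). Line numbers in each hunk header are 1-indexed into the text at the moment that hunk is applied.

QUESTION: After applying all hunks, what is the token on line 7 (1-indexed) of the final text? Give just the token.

Hunk 1: at line 6 remove [yrhco] add [lhg,eczqp] -> 9 lines: qqms bewe pqb clru xxona kjpk lhg eczqp oyye
Hunk 2: at line 1 remove [bewe,pqb] add [bxbnl] -> 8 lines: qqms bxbnl clru xxona kjpk lhg eczqp oyye
Hunk 3: at line 2 remove [xxona] add [clmma,lsz] -> 9 lines: qqms bxbnl clru clmma lsz kjpk lhg eczqp oyye
Hunk 4: at line 6 remove [lhg] add [tqi] -> 9 lines: qqms bxbnl clru clmma lsz kjpk tqi eczqp oyye
Hunk 5: at line 3 remove [lsz,kjpk] add [qovgb,dafoc] -> 9 lines: qqms bxbnl clru clmma qovgb dafoc tqi eczqp oyye
Hunk 6: at line 2 remove [clru,clmma,qovgb] add [mqg,wmh,iuznw] -> 9 lines: qqms bxbnl mqg wmh iuznw dafoc tqi eczqp oyye
Hunk 7: at line 5 remove [dafoc,tqi,eczqp] add [pgn,ljf,hdaxa] -> 9 lines: qqms bxbnl mqg wmh iuznw pgn ljf hdaxa oyye
Final line 7: ljf

Answer: ljf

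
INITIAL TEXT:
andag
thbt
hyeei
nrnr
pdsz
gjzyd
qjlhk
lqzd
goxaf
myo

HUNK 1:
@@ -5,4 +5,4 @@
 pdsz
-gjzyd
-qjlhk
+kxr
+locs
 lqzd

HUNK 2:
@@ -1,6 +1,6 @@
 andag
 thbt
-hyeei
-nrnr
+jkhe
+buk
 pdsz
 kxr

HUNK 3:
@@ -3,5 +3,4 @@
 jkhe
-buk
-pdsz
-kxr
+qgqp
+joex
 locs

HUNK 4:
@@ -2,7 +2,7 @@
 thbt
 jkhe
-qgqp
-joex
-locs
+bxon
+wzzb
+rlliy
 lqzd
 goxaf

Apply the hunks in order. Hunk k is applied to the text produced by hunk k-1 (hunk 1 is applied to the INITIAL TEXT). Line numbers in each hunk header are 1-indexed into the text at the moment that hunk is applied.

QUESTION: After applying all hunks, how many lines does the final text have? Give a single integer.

Answer: 9

Derivation:
Hunk 1: at line 5 remove [gjzyd,qjlhk] add [kxr,locs] -> 10 lines: andag thbt hyeei nrnr pdsz kxr locs lqzd goxaf myo
Hunk 2: at line 1 remove [hyeei,nrnr] add [jkhe,buk] -> 10 lines: andag thbt jkhe buk pdsz kxr locs lqzd goxaf myo
Hunk 3: at line 3 remove [buk,pdsz,kxr] add [qgqp,joex] -> 9 lines: andag thbt jkhe qgqp joex locs lqzd goxaf myo
Hunk 4: at line 2 remove [qgqp,joex,locs] add [bxon,wzzb,rlliy] -> 9 lines: andag thbt jkhe bxon wzzb rlliy lqzd goxaf myo
Final line count: 9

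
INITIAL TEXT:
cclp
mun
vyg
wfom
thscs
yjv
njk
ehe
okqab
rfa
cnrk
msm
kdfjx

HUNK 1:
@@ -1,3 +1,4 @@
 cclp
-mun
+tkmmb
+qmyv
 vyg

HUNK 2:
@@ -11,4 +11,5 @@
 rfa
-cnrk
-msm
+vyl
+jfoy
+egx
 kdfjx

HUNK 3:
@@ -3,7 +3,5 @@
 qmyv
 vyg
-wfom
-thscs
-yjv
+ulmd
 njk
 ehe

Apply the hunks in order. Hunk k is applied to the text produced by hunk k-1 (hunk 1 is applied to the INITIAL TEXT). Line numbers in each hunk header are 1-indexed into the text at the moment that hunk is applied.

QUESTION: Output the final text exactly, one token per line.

Answer: cclp
tkmmb
qmyv
vyg
ulmd
njk
ehe
okqab
rfa
vyl
jfoy
egx
kdfjx

Derivation:
Hunk 1: at line 1 remove [mun] add [tkmmb,qmyv] -> 14 lines: cclp tkmmb qmyv vyg wfom thscs yjv njk ehe okqab rfa cnrk msm kdfjx
Hunk 2: at line 11 remove [cnrk,msm] add [vyl,jfoy,egx] -> 15 lines: cclp tkmmb qmyv vyg wfom thscs yjv njk ehe okqab rfa vyl jfoy egx kdfjx
Hunk 3: at line 3 remove [wfom,thscs,yjv] add [ulmd] -> 13 lines: cclp tkmmb qmyv vyg ulmd njk ehe okqab rfa vyl jfoy egx kdfjx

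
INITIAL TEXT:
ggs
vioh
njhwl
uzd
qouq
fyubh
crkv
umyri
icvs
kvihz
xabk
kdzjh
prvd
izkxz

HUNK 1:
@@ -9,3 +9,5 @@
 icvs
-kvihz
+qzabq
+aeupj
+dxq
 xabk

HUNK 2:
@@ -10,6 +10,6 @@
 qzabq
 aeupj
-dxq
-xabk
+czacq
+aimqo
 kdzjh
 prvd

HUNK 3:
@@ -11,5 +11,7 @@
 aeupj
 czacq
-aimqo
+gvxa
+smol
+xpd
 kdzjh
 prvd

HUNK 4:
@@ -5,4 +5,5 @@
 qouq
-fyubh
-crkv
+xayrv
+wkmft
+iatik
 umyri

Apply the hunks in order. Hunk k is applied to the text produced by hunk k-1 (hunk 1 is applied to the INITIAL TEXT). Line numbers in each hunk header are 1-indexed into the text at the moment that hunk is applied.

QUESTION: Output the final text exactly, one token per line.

Hunk 1: at line 9 remove [kvihz] add [qzabq,aeupj,dxq] -> 16 lines: ggs vioh njhwl uzd qouq fyubh crkv umyri icvs qzabq aeupj dxq xabk kdzjh prvd izkxz
Hunk 2: at line 10 remove [dxq,xabk] add [czacq,aimqo] -> 16 lines: ggs vioh njhwl uzd qouq fyubh crkv umyri icvs qzabq aeupj czacq aimqo kdzjh prvd izkxz
Hunk 3: at line 11 remove [aimqo] add [gvxa,smol,xpd] -> 18 lines: ggs vioh njhwl uzd qouq fyubh crkv umyri icvs qzabq aeupj czacq gvxa smol xpd kdzjh prvd izkxz
Hunk 4: at line 5 remove [fyubh,crkv] add [xayrv,wkmft,iatik] -> 19 lines: ggs vioh njhwl uzd qouq xayrv wkmft iatik umyri icvs qzabq aeupj czacq gvxa smol xpd kdzjh prvd izkxz

Answer: ggs
vioh
njhwl
uzd
qouq
xayrv
wkmft
iatik
umyri
icvs
qzabq
aeupj
czacq
gvxa
smol
xpd
kdzjh
prvd
izkxz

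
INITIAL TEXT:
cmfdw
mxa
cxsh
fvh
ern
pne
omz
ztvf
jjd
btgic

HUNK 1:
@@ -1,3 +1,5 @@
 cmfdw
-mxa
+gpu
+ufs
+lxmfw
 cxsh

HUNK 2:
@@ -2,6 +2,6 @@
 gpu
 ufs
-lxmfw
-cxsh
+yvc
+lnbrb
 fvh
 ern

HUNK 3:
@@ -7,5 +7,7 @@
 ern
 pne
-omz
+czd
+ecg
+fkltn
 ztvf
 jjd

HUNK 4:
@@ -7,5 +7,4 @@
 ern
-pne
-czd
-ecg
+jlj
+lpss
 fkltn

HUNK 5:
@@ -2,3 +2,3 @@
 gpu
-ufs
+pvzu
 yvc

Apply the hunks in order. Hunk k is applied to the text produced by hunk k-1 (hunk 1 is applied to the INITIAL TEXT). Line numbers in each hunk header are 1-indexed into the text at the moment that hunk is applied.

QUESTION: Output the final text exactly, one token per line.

Answer: cmfdw
gpu
pvzu
yvc
lnbrb
fvh
ern
jlj
lpss
fkltn
ztvf
jjd
btgic

Derivation:
Hunk 1: at line 1 remove [mxa] add [gpu,ufs,lxmfw] -> 12 lines: cmfdw gpu ufs lxmfw cxsh fvh ern pne omz ztvf jjd btgic
Hunk 2: at line 2 remove [lxmfw,cxsh] add [yvc,lnbrb] -> 12 lines: cmfdw gpu ufs yvc lnbrb fvh ern pne omz ztvf jjd btgic
Hunk 3: at line 7 remove [omz] add [czd,ecg,fkltn] -> 14 lines: cmfdw gpu ufs yvc lnbrb fvh ern pne czd ecg fkltn ztvf jjd btgic
Hunk 4: at line 7 remove [pne,czd,ecg] add [jlj,lpss] -> 13 lines: cmfdw gpu ufs yvc lnbrb fvh ern jlj lpss fkltn ztvf jjd btgic
Hunk 5: at line 2 remove [ufs] add [pvzu] -> 13 lines: cmfdw gpu pvzu yvc lnbrb fvh ern jlj lpss fkltn ztvf jjd btgic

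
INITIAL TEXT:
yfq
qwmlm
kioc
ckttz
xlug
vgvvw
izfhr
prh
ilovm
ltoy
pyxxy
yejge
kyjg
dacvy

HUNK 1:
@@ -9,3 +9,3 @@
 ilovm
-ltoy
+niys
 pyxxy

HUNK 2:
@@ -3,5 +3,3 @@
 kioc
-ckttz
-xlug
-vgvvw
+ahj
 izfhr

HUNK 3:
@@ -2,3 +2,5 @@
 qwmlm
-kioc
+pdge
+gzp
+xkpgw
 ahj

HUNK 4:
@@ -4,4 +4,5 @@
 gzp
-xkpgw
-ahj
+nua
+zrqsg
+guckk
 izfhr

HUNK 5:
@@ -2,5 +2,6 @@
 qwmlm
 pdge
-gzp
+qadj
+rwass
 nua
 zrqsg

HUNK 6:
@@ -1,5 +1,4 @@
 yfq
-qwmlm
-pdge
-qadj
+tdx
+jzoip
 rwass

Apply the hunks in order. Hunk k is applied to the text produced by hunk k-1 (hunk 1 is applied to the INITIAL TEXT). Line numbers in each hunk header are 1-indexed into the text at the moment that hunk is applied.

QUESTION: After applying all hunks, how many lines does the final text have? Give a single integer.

Answer: 15

Derivation:
Hunk 1: at line 9 remove [ltoy] add [niys] -> 14 lines: yfq qwmlm kioc ckttz xlug vgvvw izfhr prh ilovm niys pyxxy yejge kyjg dacvy
Hunk 2: at line 3 remove [ckttz,xlug,vgvvw] add [ahj] -> 12 lines: yfq qwmlm kioc ahj izfhr prh ilovm niys pyxxy yejge kyjg dacvy
Hunk 3: at line 2 remove [kioc] add [pdge,gzp,xkpgw] -> 14 lines: yfq qwmlm pdge gzp xkpgw ahj izfhr prh ilovm niys pyxxy yejge kyjg dacvy
Hunk 4: at line 4 remove [xkpgw,ahj] add [nua,zrqsg,guckk] -> 15 lines: yfq qwmlm pdge gzp nua zrqsg guckk izfhr prh ilovm niys pyxxy yejge kyjg dacvy
Hunk 5: at line 2 remove [gzp] add [qadj,rwass] -> 16 lines: yfq qwmlm pdge qadj rwass nua zrqsg guckk izfhr prh ilovm niys pyxxy yejge kyjg dacvy
Hunk 6: at line 1 remove [qwmlm,pdge,qadj] add [tdx,jzoip] -> 15 lines: yfq tdx jzoip rwass nua zrqsg guckk izfhr prh ilovm niys pyxxy yejge kyjg dacvy
Final line count: 15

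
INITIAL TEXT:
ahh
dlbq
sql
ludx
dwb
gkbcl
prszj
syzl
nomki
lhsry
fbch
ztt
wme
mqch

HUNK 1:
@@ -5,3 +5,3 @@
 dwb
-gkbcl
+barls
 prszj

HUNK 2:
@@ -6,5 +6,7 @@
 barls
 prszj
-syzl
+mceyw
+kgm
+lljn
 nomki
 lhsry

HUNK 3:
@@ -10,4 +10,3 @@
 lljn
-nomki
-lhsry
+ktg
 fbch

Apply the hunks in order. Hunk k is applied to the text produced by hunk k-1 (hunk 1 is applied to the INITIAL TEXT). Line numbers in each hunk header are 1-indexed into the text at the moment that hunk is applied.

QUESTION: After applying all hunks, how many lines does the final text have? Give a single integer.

Hunk 1: at line 5 remove [gkbcl] add [barls] -> 14 lines: ahh dlbq sql ludx dwb barls prszj syzl nomki lhsry fbch ztt wme mqch
Hunk 2: at line 6 remove [syzl] add [mceyw,kgm,lljn] -> 16 lines: ahh dlbq sql ludx dwb barls prszj mceyw kgm lljn nomki lhsry fbch ztt wme mqch
Hunk 3: at line 10 remove [nomki,lhsry] add [ktg] -> 15 lines: ahh dlbq sql ludx dwb barls prszj mceyw kgm lljn ktg fbch ztt wme mqch
Final line count: 15

Answer: 15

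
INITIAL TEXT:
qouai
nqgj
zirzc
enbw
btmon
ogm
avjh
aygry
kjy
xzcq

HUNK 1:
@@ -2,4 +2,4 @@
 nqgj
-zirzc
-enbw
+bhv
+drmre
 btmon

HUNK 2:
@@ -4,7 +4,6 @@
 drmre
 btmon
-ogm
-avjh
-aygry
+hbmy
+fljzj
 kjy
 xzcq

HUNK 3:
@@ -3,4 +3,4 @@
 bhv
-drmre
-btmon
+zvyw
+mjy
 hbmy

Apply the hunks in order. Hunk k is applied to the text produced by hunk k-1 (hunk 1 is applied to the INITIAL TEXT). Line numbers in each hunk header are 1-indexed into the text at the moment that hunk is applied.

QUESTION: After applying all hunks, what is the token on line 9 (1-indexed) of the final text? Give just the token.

Hunk 1: at line 2 remove [zirzc,enbw] add [bhv,drmre] -> 10 lines: qouai nqgj bhv drmre btmon ogm avjh aygry kjy xzcq
Hunk 2: at line 4 remove [ogm,avjh,aygry] add [hbmy,fljzj] -> 9 lines: qouai nqgj bhv drmre btmon hbmy fljzj kjy xzcq
Hunk 3: at line 3 remove [drmre,btmon] add [zvyw,mjy] -> 9 lines: qouai nqgj bhv zvyw mjy hbmy fljzj kjy xzcq
Final line 9: xzcq

Answer: xzcq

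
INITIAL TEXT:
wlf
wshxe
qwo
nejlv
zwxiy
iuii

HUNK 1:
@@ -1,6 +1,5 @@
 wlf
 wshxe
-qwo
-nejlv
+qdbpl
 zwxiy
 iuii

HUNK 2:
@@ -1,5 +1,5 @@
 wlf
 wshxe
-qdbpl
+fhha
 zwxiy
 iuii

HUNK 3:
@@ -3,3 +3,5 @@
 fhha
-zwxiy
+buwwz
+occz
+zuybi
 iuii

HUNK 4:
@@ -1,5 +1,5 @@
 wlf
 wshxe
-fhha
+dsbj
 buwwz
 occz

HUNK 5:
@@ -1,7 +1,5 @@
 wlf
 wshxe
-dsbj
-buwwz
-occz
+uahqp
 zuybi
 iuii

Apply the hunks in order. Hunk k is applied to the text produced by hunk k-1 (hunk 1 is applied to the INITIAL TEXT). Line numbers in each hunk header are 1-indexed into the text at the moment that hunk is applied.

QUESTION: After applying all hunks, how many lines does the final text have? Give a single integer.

Answer: 5

Derivation:
Hunk 1: at line 1 remove [qwo,nejlv] add [qdbpl] -> 5 lines: wlf wshxe qdbpl zwxiy iuii
Hunk 2: at line 1 remove [qdbpl] add [fhha] -> 5 lines: wlf wshxe fhha zwxiy iuii
Hunk 3: at line 3 remove [zwxiy] add [buwwz,occz,zuybi] -> 7 lines: wlf wshxe fhha buwwz occz zuybi iuii
Hunk 4: at line 1 remove [fhha] add [dsbj] -> 7 lines: wlf wshxe dsbj buwwz occz zuybi iuii
Hunk 5: at line 1 remove [dsbj,buwwz,occz] add [uahqp] -> 5 lines: wlf wshxe uahqp zuybi iuii
Final line count: 5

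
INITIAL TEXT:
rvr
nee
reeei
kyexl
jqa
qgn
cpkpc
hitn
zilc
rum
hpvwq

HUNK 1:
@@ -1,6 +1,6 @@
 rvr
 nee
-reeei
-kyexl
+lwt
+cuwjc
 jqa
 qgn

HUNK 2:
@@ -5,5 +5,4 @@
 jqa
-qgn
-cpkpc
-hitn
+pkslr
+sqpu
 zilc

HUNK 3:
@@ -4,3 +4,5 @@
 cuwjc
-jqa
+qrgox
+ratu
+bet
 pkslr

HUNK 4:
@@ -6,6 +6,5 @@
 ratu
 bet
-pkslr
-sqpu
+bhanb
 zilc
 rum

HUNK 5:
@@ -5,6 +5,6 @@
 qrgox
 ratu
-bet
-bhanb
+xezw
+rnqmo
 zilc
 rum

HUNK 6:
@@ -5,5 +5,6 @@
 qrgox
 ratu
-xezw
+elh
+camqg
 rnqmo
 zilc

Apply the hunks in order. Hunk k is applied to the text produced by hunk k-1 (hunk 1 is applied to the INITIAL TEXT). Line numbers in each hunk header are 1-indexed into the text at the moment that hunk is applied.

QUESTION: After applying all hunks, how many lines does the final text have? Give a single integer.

Answer: 12

Derivation:
Hunk 1: at line 1 remove [reeei,kyexl] add [lwt,cuwjc] -> 11 lines: rvr nee lwt cuwjc jqa qgn cpkpc hitn zilc rum hpvwq
Hunk 2: at line 5 remove [qgn,cpkpc,hitn] add [pkslr,sqpu] -> 10 lines: rvr nee lwt cuwjc jqa pkslr sqpu zilc rum hpvwq
Hunk 3: at line 4 remove [jqa] add [qrgox,ratu,bet] -> 12 lines: rvr nee lwt cuwjc qrgox ratu bet pkslr sqpu zilc rum hpvwq
Hunk 4: at line 6 remove [pkslr,sqpu] add [bhanb] -> 11 lines: rvr nee lwt cuwjc qrgox ratu bet bhanb zilc rum hpvwq
Hunk 5: at line 5 remove [bet,bhanb] add [xezw,rnqmo] -> 11 lines: rvr nee lwt cuwjc qrgox ratu xezw rnqmo zilc rum hpvwq
Hunk 6: at line 5 remove [xezw] add [elh,camqg] -> 12 lines: rvr nee lwt cuwjc qrgox ratu elh camqg rnqmo zilc rum hpvwq
Final line count: 12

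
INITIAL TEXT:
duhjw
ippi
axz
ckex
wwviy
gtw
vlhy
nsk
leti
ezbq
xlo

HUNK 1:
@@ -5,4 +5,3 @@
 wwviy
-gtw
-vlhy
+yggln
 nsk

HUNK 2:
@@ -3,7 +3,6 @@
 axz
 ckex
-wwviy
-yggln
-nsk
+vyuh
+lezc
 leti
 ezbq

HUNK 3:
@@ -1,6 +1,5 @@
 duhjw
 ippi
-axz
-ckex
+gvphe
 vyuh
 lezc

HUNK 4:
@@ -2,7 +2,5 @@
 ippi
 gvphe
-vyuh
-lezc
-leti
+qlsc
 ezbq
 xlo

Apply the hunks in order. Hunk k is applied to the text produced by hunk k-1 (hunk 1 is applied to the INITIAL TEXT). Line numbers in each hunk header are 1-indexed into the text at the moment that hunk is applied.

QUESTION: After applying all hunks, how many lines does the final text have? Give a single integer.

Answer: 6

Derivation:
Hunk 1: at line 5 remove [gtw,vlhy] add [yggln] -> 10 lines: duhjw ippi axz ckex wwviy yggln nsk leti ezbq xlo
Hunk 2: at line 3 remove [wwviy,yggln,nsk] add [vyuh,lezc] -> 9 lines: duhjw ippi axz ckex vyuh lezc leti ezbq xlo
Hunk 3: at line 1 remove [axz,ckex] add [gvphe] -> 8 lines: duhjw ippi gvphe vyuh lezc leti ezbq xlo
Hunk 4: at line 2 remove [vyuh,lezc,leti] add [qlsc] -> 6 lines: duhjw ippi gvphe qlsc ezbq xlo
Final line count: 6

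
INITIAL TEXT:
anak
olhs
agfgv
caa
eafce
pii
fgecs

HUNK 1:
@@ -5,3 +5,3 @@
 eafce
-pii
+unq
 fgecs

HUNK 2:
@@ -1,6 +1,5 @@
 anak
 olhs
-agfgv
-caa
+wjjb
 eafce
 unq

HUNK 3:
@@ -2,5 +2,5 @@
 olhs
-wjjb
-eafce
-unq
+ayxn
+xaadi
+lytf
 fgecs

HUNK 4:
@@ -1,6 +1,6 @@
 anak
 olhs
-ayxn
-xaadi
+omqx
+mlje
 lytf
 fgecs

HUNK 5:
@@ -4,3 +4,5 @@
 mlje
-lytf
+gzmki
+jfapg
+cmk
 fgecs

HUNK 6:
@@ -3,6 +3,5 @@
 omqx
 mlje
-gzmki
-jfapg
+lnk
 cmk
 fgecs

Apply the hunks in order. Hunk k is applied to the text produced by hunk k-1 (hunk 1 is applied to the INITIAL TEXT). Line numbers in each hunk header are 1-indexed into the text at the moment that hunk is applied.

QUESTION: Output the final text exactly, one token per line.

Answer: anak
olhs
omqx
mlje
lnk
cmk
fgecs

Derivation:
Hunk 1: at line 5 remove [pii] add [unq] -> 7 lines: anak olhs agfgv caa eafce unq fgecs
Hunk 2: at line 1 remove [agfgv,caa] add [wjjb] -> 6 lines: anak olhs wjjb eafce unq fgecs
Hunk 3: at line 2 remove [wjjb,eafce,unq] add [ayxn,xaadi,lytf] -> 6 lines: anak olhs ayxn xaadi lytf fgecs
Hunk 4: at line 1 remove [ayxn,xaadi] add [omqx,mlje] -> 6 lines: anak olhs omqx mlje lytf fgecs
Hunk 5: at line 4 remove [lytf] add [gzmki,jfapg,cmk] -> 8 lines: anak olhs omqx mlje gzmki jfapg cmk fgecs
Hunk 6: at line 3 remove [gzmki,jfapg] add [lnk] -> 7 lines: anak olhs omqx mlje lnk cmk fgecs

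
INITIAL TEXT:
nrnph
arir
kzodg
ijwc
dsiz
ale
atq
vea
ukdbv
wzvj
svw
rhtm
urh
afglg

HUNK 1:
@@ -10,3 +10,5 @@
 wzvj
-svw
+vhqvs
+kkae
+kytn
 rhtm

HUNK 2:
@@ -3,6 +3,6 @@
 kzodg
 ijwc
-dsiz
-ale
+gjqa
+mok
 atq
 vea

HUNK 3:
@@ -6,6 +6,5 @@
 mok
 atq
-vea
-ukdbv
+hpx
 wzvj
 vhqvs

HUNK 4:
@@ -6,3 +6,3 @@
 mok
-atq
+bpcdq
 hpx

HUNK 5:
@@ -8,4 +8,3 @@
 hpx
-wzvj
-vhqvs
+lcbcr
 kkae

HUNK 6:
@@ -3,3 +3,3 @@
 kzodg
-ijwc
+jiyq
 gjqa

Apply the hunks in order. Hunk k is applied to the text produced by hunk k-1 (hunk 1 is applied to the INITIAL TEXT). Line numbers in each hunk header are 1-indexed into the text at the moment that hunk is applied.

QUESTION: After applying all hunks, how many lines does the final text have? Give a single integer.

Hunk 1: at line 10 remove [svw] add [vhqvs,kkae,kytn] -> 16 lines: nrnph arir kzodg ijwc dsiz ale atq vea ukdbv wzvj vhqvs kkae kytn rhtm urh afglg
Hunk 2: at line 3 remove [dsiz,ale] add [gjqa,mok] -> 16 lines: nrnph arir kzodg ijwc gjqa mok atq vea ukdbv wzvj vhqvs kkae kytn rhtm urh afglg
Hunk 3: at line 6 remove [vea,ukdbv] add [hpx] -> 15 lines: nrnph arir kzodg ijwc gjqa mok atq hpx wzvj vhqvs kkae kytn rhtm urh afglg
Hunk 4: at line 6 remove [atq] add [bpcdq] -> 15 lines: nrnph arir kzodg ijwc gjqa mok bpcdq hpx wzvj vhqvs kkae kytn rhtm urh afglg
Hunk 5: at line 8 remove [wzvj,vhqvs] add [lcbcr] -> 14 lines: nrnph arir kzodg ijwc gjqa mok bpcdq hpx lcbcr kkae kytn rhtm urh afglg
Hunk 6: at line 3 remove [ijwc] add [jiyq] -> 14 lines: nrnph arir kzodg jiyq gjqa mok bpcdq hpx lcbcr kkae kytn rhtm urh afglg
Final line count: 14

Answer: 14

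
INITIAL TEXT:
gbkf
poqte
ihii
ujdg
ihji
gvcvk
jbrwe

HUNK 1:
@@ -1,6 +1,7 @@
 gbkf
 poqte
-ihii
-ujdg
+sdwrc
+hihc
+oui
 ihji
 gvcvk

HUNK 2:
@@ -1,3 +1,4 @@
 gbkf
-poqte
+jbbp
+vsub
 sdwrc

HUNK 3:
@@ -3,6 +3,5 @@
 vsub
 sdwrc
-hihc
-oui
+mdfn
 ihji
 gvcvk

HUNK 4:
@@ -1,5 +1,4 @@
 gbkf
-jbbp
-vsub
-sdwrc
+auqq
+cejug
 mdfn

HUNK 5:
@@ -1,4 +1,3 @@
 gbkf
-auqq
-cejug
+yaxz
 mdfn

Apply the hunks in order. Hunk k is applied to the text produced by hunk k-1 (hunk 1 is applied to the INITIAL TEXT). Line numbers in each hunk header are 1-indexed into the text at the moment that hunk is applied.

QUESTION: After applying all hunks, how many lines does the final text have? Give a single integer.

Answer: 6

Derivation:
Hunk 1: at line 1 remove [ihii,ujdg] add [sdwrc,hihc,oui] -> 8 lines: gbkf poqte sdwrc hihc oui ihji gvcvk jbrwe
Hunk 2: at line 1 remove [poqte] add [jbbp,vsub] -> 9 lines: gbkf jbbp vsub sdwrc hihc oui ihji gvcvk jbrwe
Hunk 3: at line 3 remove [hihc,oui] add [mdfn] -> 8 lines: gbkf jbbp vsub sdwrc mdfn ihji gvcvk jbrwe
Hunk 4: at line 1 remove [jbbp,vsub,sdwrc] add [auqq,cejug] -> 7 lines: gbkf auqq cejug mdfn ihji gvcvk jbrwe
Hunk 5: at line 1 remove [auqq,cejug] add [yaxz] -> 6 lines: gbkf yaxz mdfn ihji gvcvk jbrwe
Final line count: 6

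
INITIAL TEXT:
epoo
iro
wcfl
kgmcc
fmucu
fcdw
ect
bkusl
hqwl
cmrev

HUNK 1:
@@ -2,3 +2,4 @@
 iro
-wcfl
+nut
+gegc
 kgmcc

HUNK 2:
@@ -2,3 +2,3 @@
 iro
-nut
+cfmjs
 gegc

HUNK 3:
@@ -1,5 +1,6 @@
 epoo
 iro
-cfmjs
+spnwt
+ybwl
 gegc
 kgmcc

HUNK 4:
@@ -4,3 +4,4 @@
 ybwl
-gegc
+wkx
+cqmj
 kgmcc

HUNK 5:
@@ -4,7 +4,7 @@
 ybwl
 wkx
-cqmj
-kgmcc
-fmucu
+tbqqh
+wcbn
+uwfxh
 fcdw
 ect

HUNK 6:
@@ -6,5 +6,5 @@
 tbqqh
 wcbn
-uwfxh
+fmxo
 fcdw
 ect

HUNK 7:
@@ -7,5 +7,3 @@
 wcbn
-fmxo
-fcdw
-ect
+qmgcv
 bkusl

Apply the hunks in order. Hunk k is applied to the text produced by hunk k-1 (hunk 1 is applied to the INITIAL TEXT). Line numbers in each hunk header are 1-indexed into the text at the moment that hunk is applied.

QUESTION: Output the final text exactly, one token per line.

Hunk 1: at line 2 remove [wcfl] add [nut,gegc] -> 11 lines: epoo iro nut gegc kgmcc fmucu fcdw ect bkusl hqwl cmrev
Hunk 2: at line 2 remove [nut] add [cfmjs] -> 11 lines: epoo iro cfmjs gegc kgmcc fmucu fcdw ect bkusl hqwl cmrev
Hunk 3: at line 1 remove [cfmjs] add [spnwt,ybwl] -> 12 lines: epoo iro spnwt ybwl gegc kgmcc fmucu fcdw ect bkusl hqwl cmrev
Hunk 4: at line 4 remove [gegc] add [wkx,cqmj] -> 13 lines: epoo iro spnwt ybwl wkx cqmj kgmcc fmucu fcdw ect bkusl hqwl cmrev
Hunk 5: at line 4 remove [cqmj,kgmcc,fmucu] add [tbqqh,wcbn,uwfxh] -> 13 lines: epoo iro spnwt ybwl wkx tbqqh wcbn uwfxh fcdw ect bkusl hqwl cmrev
Hunk 6: at line 6 remove [uwfxh] add [fmxo] -> 13 lines: epoo iro spnwt ybwl wkx tbqqh wcbn fmxo fcdw ect bkusl hqwl cmrev
Hunk 7: at line 7 remove [fmxo,fcdw,ect] add [qmgcv] -> 11 lines: epoo iro spnwt ybwl wkx tbqqh wcbn qmgcv bkusl hqwl cmrev

Answer: epoo
iro
spnwt
ybwl
wkx
tbqqh
wcbn
qmgcv
bkusl
hqwl
cmrev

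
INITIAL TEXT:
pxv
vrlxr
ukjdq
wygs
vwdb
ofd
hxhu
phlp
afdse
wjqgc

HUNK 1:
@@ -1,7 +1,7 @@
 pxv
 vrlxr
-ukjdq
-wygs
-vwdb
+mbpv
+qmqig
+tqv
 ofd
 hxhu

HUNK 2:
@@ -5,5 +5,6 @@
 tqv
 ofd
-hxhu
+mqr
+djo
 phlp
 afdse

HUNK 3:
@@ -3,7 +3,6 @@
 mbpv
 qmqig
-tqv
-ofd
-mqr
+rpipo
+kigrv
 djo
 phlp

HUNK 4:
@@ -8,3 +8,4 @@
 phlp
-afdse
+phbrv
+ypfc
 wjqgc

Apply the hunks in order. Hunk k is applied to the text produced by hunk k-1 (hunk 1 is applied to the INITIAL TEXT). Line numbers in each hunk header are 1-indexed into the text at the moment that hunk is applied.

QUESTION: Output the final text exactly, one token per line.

Hunk 1: at line 1 remove [ukjdq,wygs,vwdb] add [mbpv,qmqig,tqv] -> 10 lines: pxv vrlxr mbpv qmqig tqv ofd hxhu phlp afdse wjqgc
Hunk 2: at line 5 remove [hxhu] add [mqr,djo] -> 11 lines: pxv vrlxr mbpv qmqig tqv ofd mqr djo phlp afdse wjqgc
Hunk 3: at line 3 remove [tqv,ofd,mqr] add [rpipo,kigrv] -> 10 lines: pxv vrlxr mbpv qmqig rpipo kigrv djo phlp afdse wjqgc
Hunk 4: at line 8 remove [afdse] add [phbrv,ypfc] -> 11 lines: pxv vrlxr mbpv qmqig rpipo kigrv djo phlp phbrv ypfc wjqgc

Answer: pxv
vrlxr
mbpv
qmqig
rpipo
kigrv
djo
phlp
phbrv
ypfc
wjqgc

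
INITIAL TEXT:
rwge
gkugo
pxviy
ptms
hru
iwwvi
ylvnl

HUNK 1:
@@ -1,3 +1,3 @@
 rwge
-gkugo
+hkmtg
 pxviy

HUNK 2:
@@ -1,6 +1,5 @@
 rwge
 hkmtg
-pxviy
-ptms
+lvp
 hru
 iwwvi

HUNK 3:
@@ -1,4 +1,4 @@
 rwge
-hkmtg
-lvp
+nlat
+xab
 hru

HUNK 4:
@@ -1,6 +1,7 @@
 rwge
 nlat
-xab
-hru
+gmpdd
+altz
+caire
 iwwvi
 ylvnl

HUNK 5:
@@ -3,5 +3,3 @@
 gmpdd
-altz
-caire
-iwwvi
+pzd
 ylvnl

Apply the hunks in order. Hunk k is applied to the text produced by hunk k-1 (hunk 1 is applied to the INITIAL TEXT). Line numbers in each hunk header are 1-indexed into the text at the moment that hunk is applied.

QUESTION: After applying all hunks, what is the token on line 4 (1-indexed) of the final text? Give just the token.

Answer: pzd

Derivation:
Hunk 1: at line 1 remove [gkugo] add [hkmtg] -> 7 lines: rwge hkmtg pxviy ptms hru iwwvi ylvnl
Hunk 2: at line 1 remove [pxviy,ptms] add [lvp] -> 6 lines: rwge hkmtg lvp hru iwwvi ylvnl
Hunk 3: at line 1 remove [hkmtg,lvp] add [nlat,xab] -> 6 lines: rwge nlat xab hru iwwvi ylvnl
Hunk 4: at line 1 remove [xab,hru] add [gmpdd,altz,caire] -> 7 lines: rwge nlat gmpdd altz caire iwwvi ylvnl
Hunk 5: at line 3 remove [altz,caire,iwwvi] add [pzd] -> 5 lines: rwge nlat gmpdd pzd ylvnl
Final line 4: pzd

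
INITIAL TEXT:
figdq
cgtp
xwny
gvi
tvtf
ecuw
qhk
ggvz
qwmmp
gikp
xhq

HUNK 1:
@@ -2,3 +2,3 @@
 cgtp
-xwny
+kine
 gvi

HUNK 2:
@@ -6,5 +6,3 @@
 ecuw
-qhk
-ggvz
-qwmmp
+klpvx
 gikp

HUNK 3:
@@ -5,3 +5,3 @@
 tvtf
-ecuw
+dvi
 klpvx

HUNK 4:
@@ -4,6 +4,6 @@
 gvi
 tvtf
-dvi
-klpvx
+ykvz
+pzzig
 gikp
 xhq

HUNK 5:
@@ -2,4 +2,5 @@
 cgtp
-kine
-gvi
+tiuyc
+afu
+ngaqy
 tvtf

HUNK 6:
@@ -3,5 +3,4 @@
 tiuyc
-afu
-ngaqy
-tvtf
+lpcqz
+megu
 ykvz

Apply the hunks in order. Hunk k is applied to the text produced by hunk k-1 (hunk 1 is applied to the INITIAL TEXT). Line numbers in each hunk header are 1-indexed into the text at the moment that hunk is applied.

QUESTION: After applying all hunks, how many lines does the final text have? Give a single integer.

Hunk 1: at line 2 remove [xwny] add [kine] -> 11 lines: figdq cgtp kine gvi tvtf ecuw qhk ggvz qwmmp gikp xhq
Hunk 2: at line 6 remove [qhk,ggvz,qwmmp] add [klpvx] -> 9 lines: figdq cgtp kine gvi tvtf ecuw klpvx gikp xhq
Hunk 3: at line 5 remove [ecuw] add [dvi] -> 9 lines: figdq cgtp kine gvi tvtf dvi klpvx gikp xhq
Hunk 4: at line 4 remove [dvi,klpvx] add [ykvz,pzzig] -> 9 lines: figdq cgtp kine gvi tvtf ykvz pzzig gikp xhq
Hunk 5: at line 2 remove [kine,gvi] add [tiuyc,afu,ngaqy] -> 10 lines: figdq cgtp tiuyc afu ngaqy tvtf ykvz pzzig gikp xhq
Hunk 6: at line 3 remove [afu,ngaqy,tvtf] add [lpcqz,megu] -> 9 lines: figdq cgtp tiuyc lpcqz megu ykvz pzzig gikp xhq
Final line count: 9

Answer: 9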